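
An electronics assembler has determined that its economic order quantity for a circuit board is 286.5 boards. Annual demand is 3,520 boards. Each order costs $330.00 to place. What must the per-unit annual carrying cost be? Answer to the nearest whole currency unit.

H ≈ $28

The basic EOQ model gives Q* = √(2DS/H); rearrange for the unknown.
From Q* = √(2DS/H): H = 2DS / Q*² = 2 × 3,520 × 330 / 286.5² = 28.3033.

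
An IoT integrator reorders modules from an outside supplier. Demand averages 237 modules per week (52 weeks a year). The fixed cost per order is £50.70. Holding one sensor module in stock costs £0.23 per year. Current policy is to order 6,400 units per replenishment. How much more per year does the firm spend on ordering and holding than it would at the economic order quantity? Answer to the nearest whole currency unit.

Annual demand D = 237 × 52 = 12,324.
EOQ = √(2DS/H) = √(2 × 12,324 × 50.7 / 0.23) ≈ 2330.94.
Cost at Q* = (D/Q*)S + (Q*/2)H = √(2DSH) ≈ £536.12.
Cost at Q = 6,400: (12,324/6,400)×50.7 + (6,400/2)×0.23 = £97.63 + £736.00 = £833.63.
Excess = £833.63 − £536.12 = £297.51.

Extra cost ≈ £298 per year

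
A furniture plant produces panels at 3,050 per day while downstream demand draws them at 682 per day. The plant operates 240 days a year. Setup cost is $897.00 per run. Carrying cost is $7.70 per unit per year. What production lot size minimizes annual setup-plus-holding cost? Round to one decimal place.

Annual demand D = 682 × 240 = 163,680.
Production build-up factor (1 − d/p) = 1 − 682/3,050 = 0.7764.
Q* = √(2DS / (H(1 − d/p))) = √(2 × 163,680 × 897 / (7.7 × 0.7764)).
= √(293,641,920 / 5.9782) ≈ 7008.462.

Q* ≈ 7,008.5 panels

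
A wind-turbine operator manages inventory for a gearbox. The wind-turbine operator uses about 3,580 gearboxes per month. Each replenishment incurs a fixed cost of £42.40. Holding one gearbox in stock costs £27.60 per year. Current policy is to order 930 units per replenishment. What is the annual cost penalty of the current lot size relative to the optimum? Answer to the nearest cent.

Annual demand D = 3,580 × 12 = 42,960.
EOQ = √(2DS/H) = √(2 × 42,960 × 42.4 / 27.6) ≈ 363.31.
Cost at Q* = (D/Q*)S + (Q*/2)H = √(2DSH) ≈ £10,027.31.
Cost at Q = 930: (42,960/930)×42.4 + (930/2)×27.6 = £1,958.61 + £12,834.00 = £14,792.61.
Excess = £14,792.61 − £10,027.31 = £4,765.29.

Extra cost ≈ £4,765.29 per year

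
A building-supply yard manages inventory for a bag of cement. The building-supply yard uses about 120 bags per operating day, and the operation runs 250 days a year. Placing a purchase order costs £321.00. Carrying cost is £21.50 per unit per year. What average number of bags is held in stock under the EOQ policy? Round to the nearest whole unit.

Average inventory ≈ 473 bags

Annual demand D = 120 × 250 = 30,000.
The optimal lot size = √(2DS/H) = √(2 × 30,000 × 321 / 21.5) ≈ 946.47.
Average inventory = Q*/2 ≈ 946.47 / 2 = 473.237.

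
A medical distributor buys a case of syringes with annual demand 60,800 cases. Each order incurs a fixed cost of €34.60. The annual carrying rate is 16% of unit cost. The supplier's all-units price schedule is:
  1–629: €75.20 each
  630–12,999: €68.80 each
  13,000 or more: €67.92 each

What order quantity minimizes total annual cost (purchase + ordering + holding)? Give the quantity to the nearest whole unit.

Holding cost per unit per year at price C is H = 0.16·C.
Candidates are each tier's EOQ (if it falls in that tier) and each price-break quantity.
EOQ at €75.20 = 591.3 (feasible in tier 1): TC = 60,800×€75.20 + (60,800/591.3)×34.6 + (591.3/2)×0.16×€75.20 = €4,579,274.98.
EOQ at €68.80 = 618.2 < 630, so use break Q=630: TC = 60,800×€68.80 + (60,800/630.0)×34.6 + (630.0/2)×0.16×€68.80 = €4,189,846.69.
EOQ at €67.92 = 622.2 < 13000, so use break Q=13000: TC = 60,800×€67.92 + (60,800/13000.0)×34.6 + (13000.0/2)×0.16×€67.92 = €4,200,334.62.
Lowest total cost is €4,189,846.69 at Q = 630.0.

Q* ≈ 630 cases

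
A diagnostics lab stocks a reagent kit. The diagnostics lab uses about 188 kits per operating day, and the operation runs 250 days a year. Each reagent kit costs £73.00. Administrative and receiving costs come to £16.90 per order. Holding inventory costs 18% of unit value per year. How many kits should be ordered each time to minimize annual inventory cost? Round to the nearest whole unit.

Q* ≈ 348 kits

Annual demand D = 188 × 250 = 47,000.
Holding cost H = 0.18 × £73.00 = £13.1400 per unit per year.
EOQ = √(2DS / H) = √(2 × 47,000 × 16.9 / 13.14).
= √(1,588,600 / 13.14) = √120,898.0213 ≈ 347.704.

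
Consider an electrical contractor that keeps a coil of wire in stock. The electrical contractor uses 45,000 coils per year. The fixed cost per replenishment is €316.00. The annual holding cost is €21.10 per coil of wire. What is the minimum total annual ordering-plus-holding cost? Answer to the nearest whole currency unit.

TC* ≈ €24,497

EOQ = √(2DS/H) = √(2 × 45,000 × 316 / 21.1) ≈ 1160.98.
At the optimum the two cost components are equal, so total cost = 2·(Q*/2)H = Q*·H.
Minimum total = √(2DSH) = √(2 × 45,000 × 316 × 21.1) ≈ 24496.612.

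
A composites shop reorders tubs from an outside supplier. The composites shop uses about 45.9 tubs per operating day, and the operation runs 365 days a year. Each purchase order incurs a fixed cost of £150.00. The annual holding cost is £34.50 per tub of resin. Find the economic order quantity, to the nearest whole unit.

Q* ≈ 382 tubs

Annual demand D = 45.9 × 365 = 16,753.5.
EOQ = √(2DS / H) = √(2 × 16,753.5 × 150 / 34.5).
= √(5,026,050 / 34.5) = √145,682.6087 ≈ 381.684.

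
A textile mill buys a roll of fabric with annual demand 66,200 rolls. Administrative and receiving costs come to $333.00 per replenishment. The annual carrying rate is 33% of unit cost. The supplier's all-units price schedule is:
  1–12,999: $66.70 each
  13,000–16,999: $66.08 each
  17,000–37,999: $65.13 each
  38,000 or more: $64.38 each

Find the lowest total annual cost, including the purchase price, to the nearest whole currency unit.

TC* ≈ $4,446,692

Holding cost per unit per year at price C is H = 0.33·C.
Evaluate total cost at each tier's feasible EOQ or, if the EOQ is below the tier, at the tier's minimum quantity.
EOQ at $66.70 = 1415.3 (feasible in tier 1): TC = 66,200×$66.70 + (66,200/1415.3)×333 + (1415.3/2)×0.33×$66.70 = $4,446,692.00.
EOQ at $66.08 = 1421.9 < 13000, so use break Q=13000: TC = 66,200×$66.08 + (66,200/13000.0)×333 + (13000.0/2)×0.33×$66.08 = $4,517,933.34.
EOQ at $65.13 = 1432.2 < 17000, so use break Q=17000: TC = 66,200×$65.13 + (66,200/17000.0)×333 + (17000.0/2)×0.33×$65.13 = $4,495,592.39.
EOQ at $64.38 = 1440.6 < 38000, so use break Q=38000: TC = 66,200×$64.38 + (66,200/38000.0)×333 + (38000.0/2)×0.33×$64.38 = $4,666,198.72.
Lowest total cost among the candidates is at Q = 1415.3.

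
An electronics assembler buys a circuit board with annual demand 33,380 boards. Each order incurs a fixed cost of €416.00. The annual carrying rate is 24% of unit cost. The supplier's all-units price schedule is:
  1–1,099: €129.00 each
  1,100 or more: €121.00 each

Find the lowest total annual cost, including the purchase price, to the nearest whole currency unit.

TC* ≈ €4,067,576

Holding cost per unit per year at price C is H = 0.24·C.
Candidates are each tier's EOQ (if it falls in that tier) and each price-break quantity.
EOQ at €129.00 = 947.1 (feasible in tier 1): TC = 33,380×€129.00 + (33,380/947.1)×416 + (947.1/2)×0.24×€129.00 = €4,335,342.79.
EOQ at €121.00 = 977.9 < 1100, so use break Q=1100: TC = 33,380×€121.00 + (33,380/1100.0)×416 + (1100.0/2)×0.24×€121.00 = €4,067,575.71.
Lowest total cost among the candidates is at Q = 1100.0.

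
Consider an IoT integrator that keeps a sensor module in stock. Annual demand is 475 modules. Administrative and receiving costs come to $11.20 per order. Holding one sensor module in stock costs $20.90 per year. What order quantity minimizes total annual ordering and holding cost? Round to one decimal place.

Q* ≈ 22.6 modules

EOQ = √(2DS / H) = √(2 × 475 × 11.2 / 20.9).
= √(10,640 / 20.9) = √509.0909 ≈ 22.563.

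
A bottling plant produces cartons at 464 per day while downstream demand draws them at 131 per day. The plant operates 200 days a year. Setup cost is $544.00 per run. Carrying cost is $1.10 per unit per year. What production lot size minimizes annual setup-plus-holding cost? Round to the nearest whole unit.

Q* ≈ 6,009 cartons

Annual demand D = 131 × 200 = 26,200.
Production build-up factor (1 − d/p) = 1 − 131/464 = 0.7177.
Q* = √(2DS / (H(1 − d/p))) = √(2 × 26,200 × 544 / (1.1 × 0.7177)).
= √(28,505,600 / 0.7894) ≈ 6009.047.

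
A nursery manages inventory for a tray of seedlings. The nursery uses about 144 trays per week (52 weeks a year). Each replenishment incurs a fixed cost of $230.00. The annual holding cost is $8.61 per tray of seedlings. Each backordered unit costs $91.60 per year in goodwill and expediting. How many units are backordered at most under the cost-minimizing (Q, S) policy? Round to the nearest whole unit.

S* ≈ 57 trays

Annual demand D = 144 × 52 = 7,488.
With planned backorders, Q* = √(2DS/H) · √((H+B)/B).
√(2DS/H) = √(2 × 7,488 × 230 / 8.61) = 632.500.
√((H+B)/B) = √((8.61+91.6)/91.6) = 1.0459.
Q* ≈ 661.558.
S* = Q* · H/(H+B) = 661.558 × 8.61/100.21 ≈ 56.841.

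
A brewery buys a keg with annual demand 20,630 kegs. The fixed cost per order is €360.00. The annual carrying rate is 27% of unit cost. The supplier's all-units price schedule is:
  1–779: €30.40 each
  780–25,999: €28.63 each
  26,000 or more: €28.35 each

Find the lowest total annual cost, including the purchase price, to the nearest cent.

TC* ≈ €601,352.30

Holding cost per unit per year at price C is H = 0.27·C.
Evaluate total cost at each tier's feasible EOQ or, if the EOQ is below the tier, at the tier's minimum quantity.
Tier 1 (€30.40): EOQ = 1345.2 exceeds tier's upper bound 779, so this tier is dominated.
EOQ at €28.63 = 1386.2 (feasible in tier 2): TC = 20,630×€28.63 + (20,630/1386.2)×360 + (1386.2/2)×0.27×€28.63 = €601,352.30.
EOQ at €28.35 = 1393.0 < 26000, so use break Q=26000: TC = 20,630×€28.35 + (20,630/26000.0)×360 + (26000.0/2)×0.27×€28.35 = €684,654.65.
Lowest total cost among the candidates is at Q = 1386.2.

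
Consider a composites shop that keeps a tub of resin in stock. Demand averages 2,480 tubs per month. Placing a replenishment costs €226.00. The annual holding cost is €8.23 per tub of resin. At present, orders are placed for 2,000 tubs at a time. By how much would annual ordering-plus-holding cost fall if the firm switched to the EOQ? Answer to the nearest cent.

Extra cost ≈ €1,071.19 per year

Annual demand D = 2,480 × 12 = 29,760.
EOQ = √(2DS/H) = √(2 × 29,760 × 226 / 8.23) ≈ 1278.46.
Cost at Q* = (D/Q*)S + (Q*/2)H = √(2DSH) ≈ €10,521.69.
Cost at Q = 2,000: (29,760/2,000)×226 + (2,000/2)×8.23 = €3,362.88 + €8,230.00 = €11,592.88.
Excess = €11,592.88 − €10,521.69 = €1,071.19.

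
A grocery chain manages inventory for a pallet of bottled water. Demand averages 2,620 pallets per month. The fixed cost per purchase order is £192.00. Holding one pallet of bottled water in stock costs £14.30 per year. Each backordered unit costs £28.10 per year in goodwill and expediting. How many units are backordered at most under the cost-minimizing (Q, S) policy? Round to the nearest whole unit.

Annual demand D = 2,620 × 12 = 31,440.
With planned backorders, Q* = √(2DS/H) · √((H+B)/B).
√(2DS/H) = √(2 × 31,440 × 192 / 14.3) = 918.838.
√((H+B)/B) = √((14.3+28.1)/28.1) = 1.2284.
Q* ≈ 1128.674.
S* = Q* · H/(H+B) = 1128.674 × 14.3/42.4 ≈ 380.661.

S* ≈ 381 pallets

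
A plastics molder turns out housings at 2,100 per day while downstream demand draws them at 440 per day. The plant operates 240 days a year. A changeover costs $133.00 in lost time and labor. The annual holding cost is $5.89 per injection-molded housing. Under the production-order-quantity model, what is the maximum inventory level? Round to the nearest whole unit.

Annual demand D = 440 × 240 = 105,600.
Production build-up factor (1 − d/p) = 1 − 440/2,100 = 0.7905.
Q* = √(2DS / (H(1 − d/p))) = √(2 × 105,600 × 133 / (5.89 × 0.7905)).
= √(28,089,600 / 4.6559) ≈ 2456.240.
Maximum inventory = Q*(1 − d/p) = 2456.240 × 0.7905 ≈ 1941.599.

I_max ≈ 1,942 housings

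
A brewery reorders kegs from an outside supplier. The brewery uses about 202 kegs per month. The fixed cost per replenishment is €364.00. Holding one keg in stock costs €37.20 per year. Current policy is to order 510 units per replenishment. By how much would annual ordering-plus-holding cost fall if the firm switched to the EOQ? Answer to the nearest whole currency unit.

Annual demand D = 202 × 12 = 2,424.
EOQ = √(2DS/H) = √(2 × 2,424 × 364 / 37.2) ≈ 217.80.
Cost at Q* = (D/Q*)S + (Q*/2)H = √(2DSH) ≈ €8,102.21.
Cost at Q = 510: (2,424/510)×364 + (510/2)×37.2 = €1,730.07 + €9,486.00 = €11,216.07.
Excess = €11,216.07 − €8,102.21 = €3,113.86.

Extra cost ≈ €3,114 per year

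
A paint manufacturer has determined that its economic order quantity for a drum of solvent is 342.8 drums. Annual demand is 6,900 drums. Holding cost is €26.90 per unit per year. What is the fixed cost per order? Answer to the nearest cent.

S ≈ €229.06

Squaring Q* = √(2DS/H) gives Q*² = 2DS/H.
From Q* = √(2DS/H): S = Q*²H / (2D) = 342.8² × 26.9 / (2 × 6,900) = 229.0629.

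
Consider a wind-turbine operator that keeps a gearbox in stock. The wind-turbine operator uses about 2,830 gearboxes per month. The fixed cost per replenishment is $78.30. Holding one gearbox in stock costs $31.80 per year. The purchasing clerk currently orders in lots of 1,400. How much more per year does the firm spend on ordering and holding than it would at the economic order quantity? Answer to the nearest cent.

Annual demand D = 2,830 × 12 = 33,960.
EOQ = √(2DS/H) = √(2 × 33,960 × 78.3 / 31.8) ≈ 408.95.
Cost at Q* = (D/Q*)S + (Q*/2)H = √(2DSH) ≈ $13,004.49.
Cost at Q = 1,400: (33,960/1,400)×78.3 + (1,400/2)×31.8 = $1,899.33 + $22,260.00 = $24,159.33.
Excess = $24,159.33 − $13,004.49 = $11,154.85.

Extra cost ≈ $11,154.85 per year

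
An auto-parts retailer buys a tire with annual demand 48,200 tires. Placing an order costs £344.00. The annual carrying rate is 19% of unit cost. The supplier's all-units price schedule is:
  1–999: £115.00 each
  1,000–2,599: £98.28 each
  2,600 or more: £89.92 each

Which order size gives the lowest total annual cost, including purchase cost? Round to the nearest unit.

Holding cost per unit per year at price C is H = 0.19·C.
Candidates are each tier's EOQ (if it falls in that tier) and each price-break quantity.
Tier 1 (£115.00): EOQ = 1231.9 exceeds tier's upper bound 999, so this tier is dominated.
EOQ at £98.28 = 1332.6 (feasible in tier 2): TC = 48,200×£98.28 + (48,200/1332.6)×344 + (1332.6/2)×0.19×£98.28 = £4,761,980.40.
EOQ at £89.92 = 1393.2 < 2600, so use break Q=2600: TC = 48,200×£89.92 + (48,200/2600.0)×344 + (2600.0/2)×0.19×£89.92 = £4,362,731.47.
Lowest total cost is £4,362,731.47 at Q = 2600.0.

Q* ≈ 2,600 tires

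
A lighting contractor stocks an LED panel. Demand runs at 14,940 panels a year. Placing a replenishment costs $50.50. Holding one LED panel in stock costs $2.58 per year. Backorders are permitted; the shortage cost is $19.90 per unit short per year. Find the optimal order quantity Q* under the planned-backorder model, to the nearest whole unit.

Q* ≈ 813 panels

With planned backorders, Q* = √(2DS/H) · √((H+B)/B).
√(2DS/H) = √(2 × 14,940 × 50.5 / 2.58) = 764.762.
√((H+B)/B) = √((2.58+19.9)/19.9) = 1.0628.
Q* ≈ 812.826.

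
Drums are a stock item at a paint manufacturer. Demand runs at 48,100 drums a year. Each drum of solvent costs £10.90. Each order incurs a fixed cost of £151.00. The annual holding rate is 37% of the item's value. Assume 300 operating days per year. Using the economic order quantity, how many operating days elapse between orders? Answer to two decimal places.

T ≈ 11.84 days

Holding cost H = 0.37 × £10.90 = £4.0330 per unit per year.
Q* = √(2DS/H) = √(2 × 48,100 × 151 / 4.033) ≈ 1897.85.
Cycle time = Q*/D × 300 = 1897.85 / 48,100 × 300 ≈ 11.837 days.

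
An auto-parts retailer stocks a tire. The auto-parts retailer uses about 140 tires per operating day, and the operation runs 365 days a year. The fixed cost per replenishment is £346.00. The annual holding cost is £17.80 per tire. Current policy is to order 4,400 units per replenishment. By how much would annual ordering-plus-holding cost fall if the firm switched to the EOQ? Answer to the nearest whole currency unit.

Annual demand D = 140 × 365 = 51,100.
EOQ = √(2DS/H) = √(2 × 51,100 × 346 / 17.8) ≈ 1409.46.
Cost at Q* = (D/Q*)S + (Q*/2)H = √(2DSH) ≈ £25,088.43.
Cost at Q = 4,400: (51,100/4,400)×346 + (4,400/2)×17.8 = £4,018.32 + £39,160.00 = £43,178.32.
Excess = £43,178.32 − £25,088.43 = £18,089.89.

Extra cost ≈ £18,090 per year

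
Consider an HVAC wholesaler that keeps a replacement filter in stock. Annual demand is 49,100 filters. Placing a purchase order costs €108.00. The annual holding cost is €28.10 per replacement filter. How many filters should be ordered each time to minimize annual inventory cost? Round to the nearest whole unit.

EOQ = √(2DS / H) = √(2 × 49,100 × 108 / 28.1).
= √(10,605,600 / 28.1) = √377,423.4875 ≈ 614.348.

Q* ≈ 614 filters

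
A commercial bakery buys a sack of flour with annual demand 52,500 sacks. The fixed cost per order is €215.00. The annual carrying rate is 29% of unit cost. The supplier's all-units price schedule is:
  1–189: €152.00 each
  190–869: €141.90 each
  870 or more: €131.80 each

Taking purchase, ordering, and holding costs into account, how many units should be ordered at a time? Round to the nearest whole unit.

Q* ≈ 870 sacks

Holding cost per unit per year at price C is H = 0.29·C.
Candidates are each tier's EOQ (if it falls in that tier) and each price-break quantity.
Tier 1 (€152.00): EOQ = 715.6 exceeds tier's upper bound 189, so this tier is dominated.
EOQ at €141.90 = 740.7 (feasible in tier 2): TC = 52,500×€141.90 + (52,500/740.7)×215 + (740.7/2)×0.29×€141.90 = €7,480,229.24.
EOQ at €131.80 = 768.5 < 870, so use break Q=870: TC = 52,500×€131.80 + (52,500/870.0)×215 + (870.0/2)×0.29×€131.80 = €6,949,100.71.
Lowest total cost is €6,949,100.71 at Q = 870.0.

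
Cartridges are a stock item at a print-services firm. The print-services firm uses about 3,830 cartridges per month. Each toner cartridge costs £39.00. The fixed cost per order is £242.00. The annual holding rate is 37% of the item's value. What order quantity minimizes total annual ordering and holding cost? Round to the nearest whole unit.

Q* ≈ 1,242 cartridges

Annual demand D = 3,830 × 12 = 45,960.
Holding cost H = 0.37 × £39.00 = £14.4300 per unit per year.
EOQ = √(2DS / H) = √(2 × 45,960 × 242 / 14.43).
= √(22,244,640 / 14.43) = √1,541,555.0936 ≈ 1241.594.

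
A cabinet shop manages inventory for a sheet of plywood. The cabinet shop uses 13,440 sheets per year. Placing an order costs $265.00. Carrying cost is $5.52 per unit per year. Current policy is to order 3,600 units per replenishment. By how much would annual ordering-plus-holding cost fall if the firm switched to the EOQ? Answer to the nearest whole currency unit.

EOQ = √(2DS/H) = √(2 × 13,440 × 265 / 5.52) ≈ 1135.97.
Cost at Q* = (D/Q*)S + (Q*/2)H = √(2DSH) ≈ $6,270.57.
Cost at Q = 3,600: (13,440/3,600)×265 + (3,600/2)×5.52 = $989.33 + $9,936.00 = $10,925.33.
Excess = $10,925.33 − $6,270.57 = $4,654.76.

Extra cost ≈ $4,655 per year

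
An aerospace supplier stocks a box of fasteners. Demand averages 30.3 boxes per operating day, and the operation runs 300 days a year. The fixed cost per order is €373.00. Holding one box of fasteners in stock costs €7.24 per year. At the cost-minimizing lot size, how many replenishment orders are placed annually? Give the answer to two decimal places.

N ≈ 9.39 orders per year

Annual demand D = 30.3 × 300 = 9,090.
The optimal lot size = √(2DS/H) = √(2 × 9,090 × 373 / 7.24) ≈ 967.79.
Orders per year = D / Q* = 9,090 / 967.79 ≈ 9.393.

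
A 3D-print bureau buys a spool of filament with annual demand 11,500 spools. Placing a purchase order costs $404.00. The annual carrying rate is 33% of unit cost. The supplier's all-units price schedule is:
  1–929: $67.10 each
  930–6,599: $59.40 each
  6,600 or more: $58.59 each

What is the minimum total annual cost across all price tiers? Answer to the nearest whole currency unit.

Holding cost per unit per year at price C is H = 0.33·C.
Evaluate total cost at each tier's feasible EOQ or, if the EOQ is below the tier, at the tier's minimum quantity.
EOQ at $67.10 = 647.8 (feasible in tier 1): TC = 11,500×$67.10 + (11,500/647.8)×404 + (647.8/2)×0.33×$67.10 = $785,994.08.
EOQ at $59.40 = 688.5 < 930, so use break Q=930: TC = 11,500×$59.40 + (11,500/930.0)×404 + (930.0/2)×0.33×$59.40 = $697,210.63.
EOQ at $58.59 = 693.2 < 6600, so use break Q=6600: TC = 11,500×$58.59 + (11,500/6600.0)×404 + (6600.0/2)×0.33×$58.59 = $738,293.45.
Lowest total cost among the candidates is at Q = 930.0.

TC* ≈ $697,211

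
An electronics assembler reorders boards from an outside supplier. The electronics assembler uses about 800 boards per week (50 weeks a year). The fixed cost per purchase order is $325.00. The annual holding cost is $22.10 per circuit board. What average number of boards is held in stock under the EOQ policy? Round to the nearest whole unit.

Annual demand D = 800 × 50 = 40,000.
The optimal lot size = √(2DS/H) = √(2 × 40,000 × 325 / 22.1) ≈ 1084.65.
Average inventory = Q*/2 ≈ 1084.65 / 2 = 542.326.

Average inventory ≈ 542 boards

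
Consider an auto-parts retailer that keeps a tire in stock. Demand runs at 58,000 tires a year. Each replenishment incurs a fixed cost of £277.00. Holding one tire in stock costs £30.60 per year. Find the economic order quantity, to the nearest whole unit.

EOQ = √(2DS / H) = √(2 × 58,000 × 277 / 30.6).
= √(32,132,000 / 30.6) = √1,050,065.3595 ≈ 1024.727.

Q* ≈ 1,025 tires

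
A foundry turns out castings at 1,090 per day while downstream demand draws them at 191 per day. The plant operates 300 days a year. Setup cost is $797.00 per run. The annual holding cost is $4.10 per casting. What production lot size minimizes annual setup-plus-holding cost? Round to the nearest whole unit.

Annual demand D = 191 × 300 = 57,300.
Production build-up factor (1 − d/p) = 1 − 191/1,090 = 0.8248.
Q* = √(2DS / (H(1 − d/p))) = √(2 × 57,300 × 797 / (4.1 × 0.8248)).
= √(91,336,200 / 3.3816) ≈ 5197.122.

Q* ≈ 5,197 castings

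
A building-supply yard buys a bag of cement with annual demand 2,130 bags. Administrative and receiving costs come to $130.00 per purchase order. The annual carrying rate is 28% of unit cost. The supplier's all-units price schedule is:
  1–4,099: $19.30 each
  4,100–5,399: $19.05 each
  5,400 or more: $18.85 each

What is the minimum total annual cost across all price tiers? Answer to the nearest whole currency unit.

Holding cost per unit per year at price C is H = 0.28·C.
Evaluate total cost at each tier's feasible EOQ or, if the EOQ is below the tier, at the tier's minimum quantity.
EOQ at $19.30 = 320.1 (feasible in tier 1): TC = 2,130×$19.30 + (2,130/320.1)×130 + (320.1/2)×0.28×$19.30 = $42,838.95.
EOQ at $19.05 = 322.2 < 4100, so use break Q=4100: TC = 2,130×$19.05 + (2,130/4100.0)×130 + (4100.0/2)×0.28×$19.05 = $51,578.74.
EOQ at $18.85 = 323.9 < 5400, so use break Q=5400: TC = 2,130×$18.85 + (2,130/5400.0)×130 + (5400.0/2)×0.28×$18.85 = $54,452.38.
Lowest total cost among the candidates is at Q = 320.1.

TC* ≈ $42,839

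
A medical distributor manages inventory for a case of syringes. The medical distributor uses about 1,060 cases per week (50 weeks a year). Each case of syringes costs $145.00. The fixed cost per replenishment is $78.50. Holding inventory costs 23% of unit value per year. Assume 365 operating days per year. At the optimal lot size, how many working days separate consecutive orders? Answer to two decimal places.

T ≈ 3.44 days

Annual demand D = 1,060 × 50 = 53,000.
Holding cost H = 0.23 × $145.00 = $33.3500 per unit per year.
The optimal lot size = √(2DS/H) = √(2 × 53,000 × 78.5 / 33.35) ≈ 499.51.
Cycle time = Q*/D × 365 = 499.51 / 53,000 × 365 ≈ 3.440 days.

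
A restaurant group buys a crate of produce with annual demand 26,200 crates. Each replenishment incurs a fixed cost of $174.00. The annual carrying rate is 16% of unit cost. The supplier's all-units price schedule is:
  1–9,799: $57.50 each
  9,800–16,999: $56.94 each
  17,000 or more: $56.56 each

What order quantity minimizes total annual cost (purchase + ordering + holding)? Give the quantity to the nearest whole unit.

Q* ≈ 996 crates

Holding cost per unit per year at price C is H = 0.16·C.
Evaluate total cost at each tier's feasible EOQ or, if the EOQ is below the tier, at the tier's minimum quantity.
EOQ at $57.50 = 995.5 (feasible in tier 1): TC = 26,200×$57.50 + (26,200/995.5)×174 + (995.5/2)×0.16×$57.50 = $1,515,658.71.
EOQ at $56.94 = 1000.4 < 9800, so use break Q=9800: TC = 26,200×$56.94 + (26,200/9800.0)×174 + (9800.0/2)×0.16×$56.94 = $1,536,934.14.
EOQ at $56.56 = 1003.8 < 17000, so use break Q=17000: TC = 26,200×$56.56 + (26,200/17000.0)×174 + (17000.0/2)×0.16×$56.56 = $1,559,061.76.
Lowest total cost is $1,515,658.71 at Q = 995.5.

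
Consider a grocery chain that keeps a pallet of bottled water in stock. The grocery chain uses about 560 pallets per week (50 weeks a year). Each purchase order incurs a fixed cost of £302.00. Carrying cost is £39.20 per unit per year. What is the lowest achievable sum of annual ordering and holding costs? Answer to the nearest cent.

TC* ≈ £25,747.82

Annual demand D = 560 × 50 = 28,000.
Q* = √(2DS/H) = √(2 × 28,000 × 302 / 39.2) ≈ 656.83.
At Q*, ordering cost (D/Q*)S equals holding cost (Q*/2)H, each = √(DSH/2).
Minimum total = √(2DSH) = √(2 × 28,000 × 302 × 39.2) ≈ 25747.823.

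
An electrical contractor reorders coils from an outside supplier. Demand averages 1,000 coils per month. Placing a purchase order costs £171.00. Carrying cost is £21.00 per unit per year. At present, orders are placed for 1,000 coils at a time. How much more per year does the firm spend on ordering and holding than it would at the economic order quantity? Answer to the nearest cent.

Annual demand D = 1,000 × 12 = 12,000.
EOQ = √(2DS/H) = √(2 × 12,000 × 171 / 21) ≈ 442.07.
Cost at Q* = (D/Q*)S + (Q*/2)H = √(2DSH) ≈ £9,283.53.
Cost at Q = 1,000: (12,000/1,000)×171 + (1,000/2)×21 = £2,052.00 + £10,500.00 = £12,552.00.
Excess = £12,552.00 − £9,283.53 = £3,268.47.

Extra cost ≈ £3,268.47 per year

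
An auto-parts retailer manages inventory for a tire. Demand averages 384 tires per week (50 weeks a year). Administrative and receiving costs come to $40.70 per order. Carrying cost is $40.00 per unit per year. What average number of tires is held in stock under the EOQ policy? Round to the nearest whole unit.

Annual demand D = 384 × 50 = 19,200.
EOQ = √(2DS/H) = √(2 × 19,200 × 40.7 / 40) ≈ 197.67.
Average inventory = Q*/2 ≈ 197.67 / 2 = 98.833.

Average inventory ≈ 99 tires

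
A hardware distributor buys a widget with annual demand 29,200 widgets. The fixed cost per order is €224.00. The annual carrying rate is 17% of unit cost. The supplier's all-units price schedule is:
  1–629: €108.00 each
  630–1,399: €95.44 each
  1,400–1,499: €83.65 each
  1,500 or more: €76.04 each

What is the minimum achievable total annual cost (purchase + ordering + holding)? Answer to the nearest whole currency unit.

Holding cost per unit per year at price C is H = 0.17·C.
For each price level, check whether its EOQ is feasible; otherwise the best quantity at that price is the breakpoint.
Tier 1 (€108.00): EOQ = 844.1 exceeds tier's upper bound 629, so this tier is dominated.
EOQ at €95.44 = 897.9 (feasible in tier 2): TC = 29,200×€95.44 + (29,200/897.9)×224 + (897.9/2)×0.17×€95.44 = €2,801,416.68.
EOQ at €83.65 = 959.1 < 1400, so use break Q=1400: TC = 29,200×€83.65 + (29,200/1400.0)×224 + (1400.0/2)×0.17×€83.65 = €2,457,206.35.
EOQ at €76.04 = 1006.0 < 1500, so use break Q=1500: TC = 29,200×€76.04 + (29,200/1500.0)×224 + (1500.0/2)×0.17×€76.04 = €2,234,423.63.
Lowest total cost among the candidates is at Q = 1500.0.

TC* ≈ €2,234,424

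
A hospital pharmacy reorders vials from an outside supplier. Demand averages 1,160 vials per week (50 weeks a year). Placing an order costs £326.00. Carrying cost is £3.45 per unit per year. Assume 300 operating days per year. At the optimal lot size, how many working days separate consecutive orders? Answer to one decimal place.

Annual demand D = 1,160 × 50 = 58,000.
Q* = √(2DS/H) = √(2 × 58,000 × 326 / 3.45) ≈ 3310.76.
Cycle time = Q*/D × 300 = 3310.76 / 58,000 × 300 ≈ 17.125 days.

T ≈ 17.1 days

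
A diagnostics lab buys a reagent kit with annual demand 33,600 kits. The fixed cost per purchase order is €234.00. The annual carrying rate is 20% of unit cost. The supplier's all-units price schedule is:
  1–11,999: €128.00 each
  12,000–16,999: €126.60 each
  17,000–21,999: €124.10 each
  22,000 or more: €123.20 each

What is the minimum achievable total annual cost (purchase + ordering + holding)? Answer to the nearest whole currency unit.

Holding cost per unit per year at price C is H = 0.20·C.
For each price level, check whether its EOQ is feasible; otherwise the best quantity at that price is the breakpoint.
EOQ at €128.00 = 783.7 (feasible in tier 1): TC = 33,600×€128.00 + (33,600/783.7)×234 + (783.7/2)×0.20×€128.00 = €4,320,863.77.
EOQ at €126.60 = 788.1 < 12000, so use break Q=12000: TC = 33,600×€126.60 + (33,600/12000.0)×234 + (12000.0/2)×0.20×€126.60 = €4,406,335.20.
EOQ at €124.10 = 796.0 < 17000, so use break Q=17000: TC = 33,600×€124.10 + (33,600/17000.0)×234 + (17000.0/2)×0.20×€124.10 = €4,381,192.49.
EOQ at €123.20 = 798.9 < 22000, so use break Q=22000: TC = 33,600×€123.20 + (33,600/22000.0)×234 + (22000.0/2)×0.20×€123.20 = €4,410,917.38.
Lowest total cost among the candidates is at Q = 783.7.

TC* ≈ €4,320,864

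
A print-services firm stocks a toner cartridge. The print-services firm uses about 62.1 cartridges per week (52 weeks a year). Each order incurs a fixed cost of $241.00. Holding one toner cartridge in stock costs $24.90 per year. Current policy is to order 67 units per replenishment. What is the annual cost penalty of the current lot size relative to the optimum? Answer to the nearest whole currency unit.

Annual demand D = 62.1 × 52 = 3,229.2.
EOQ = √(2DS/H) = √(2 × 3,229.2 × 241 / 24.9) ≈ 250.02.
Cost at Q* = (D/Q*)S + (Q*/2)H = √(2DSH) ≈ $6,225.45.
Cost at Q = 67: (3,229.2/67)×241 + (67/2)×24.9 = $11,615.48 + $834.15 = $12,449.63.
Excess = $12,449.63 − $6,225.45 = $6,224.18.

Extra cost ≈ $6,224 per year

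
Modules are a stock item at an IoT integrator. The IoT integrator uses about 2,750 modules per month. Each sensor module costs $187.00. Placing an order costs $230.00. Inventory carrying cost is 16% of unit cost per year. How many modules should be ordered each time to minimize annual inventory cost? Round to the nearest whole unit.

Annual demand D = 2,750 × 12 = 33,000.
Holding cost H = 0.16 × $187.00 = $29.9200 per unit per year.
EOQ = √(2DS / H) = √(2 × 33,000 × 230 / 29.92).
= √(15,180,000 / 29.92) = √507,352.9412 ≈ 712.287.

Q* ≈ 712 modules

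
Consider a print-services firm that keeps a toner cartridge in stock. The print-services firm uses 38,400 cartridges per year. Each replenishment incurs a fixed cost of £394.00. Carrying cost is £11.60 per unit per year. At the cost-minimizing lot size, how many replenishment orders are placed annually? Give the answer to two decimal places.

The optimal lot size = √(2DS/H) = √(2 × 38,400 × 394 / 11.6) ≈ 1615.10.
Orders per year = D / Q* = 38,400 / 1615.10 ≈ 23.776.

N ≈ 23.78 orders per year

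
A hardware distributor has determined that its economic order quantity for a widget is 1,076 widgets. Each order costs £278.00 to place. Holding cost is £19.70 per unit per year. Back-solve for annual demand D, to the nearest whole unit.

The basic EOQ model gives Q* = √(2DS/H); rearrange for the unknown.
From Q* = √(2DS/H): D = Q*²H / (2S) = 1,076² × 19.7 / (2 × 278) = 41021.919.

D ≈ 41,022 widgets per year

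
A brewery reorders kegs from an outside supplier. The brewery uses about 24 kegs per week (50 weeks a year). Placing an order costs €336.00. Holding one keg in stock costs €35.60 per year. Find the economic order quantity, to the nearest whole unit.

Q* ≈ 151 kegs

Annual demand D = 24 × 50 = 1,200.
EOQ = √(2DS / H) = √(2 × 1,200 × 336 / 35.6).
= √(806,400 / 35.6) = √22,651.6854 ≈ 150.505.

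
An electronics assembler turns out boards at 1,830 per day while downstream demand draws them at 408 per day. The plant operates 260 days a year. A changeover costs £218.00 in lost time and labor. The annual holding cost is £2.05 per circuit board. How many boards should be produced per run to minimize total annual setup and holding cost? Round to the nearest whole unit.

Q* ≈ 5,388 boards

Annual demand D = 408 × 260 = 106,080.
Production build-up factor (1 − d/p) = 1 − 408/1,830 = 0.7770.
Q* = √(2DS / (H(1 − d/p))) = √(2 × 106,080 × 218 / (2.05 × 0.7770)).
= √(46,250,880 / 1.593) ≈ 5388.387.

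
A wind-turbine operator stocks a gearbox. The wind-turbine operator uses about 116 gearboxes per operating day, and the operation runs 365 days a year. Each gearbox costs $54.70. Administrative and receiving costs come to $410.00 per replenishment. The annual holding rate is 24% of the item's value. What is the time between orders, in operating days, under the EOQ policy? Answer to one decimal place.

T ≈ 14.0 days

Annual demand D = 116 × 365 = 42,340.
Holding cost H = 0.24 × $54.70 = $13.1280 per unit per year.
EOQ = √(2DS/H) = √(2 × 42,340 × 410 / 13.128) ≈ 1626.23.
Cycle time = Q*/D × 365 = 1626.23 / 42,340 × 365 ≈ 14.019 days.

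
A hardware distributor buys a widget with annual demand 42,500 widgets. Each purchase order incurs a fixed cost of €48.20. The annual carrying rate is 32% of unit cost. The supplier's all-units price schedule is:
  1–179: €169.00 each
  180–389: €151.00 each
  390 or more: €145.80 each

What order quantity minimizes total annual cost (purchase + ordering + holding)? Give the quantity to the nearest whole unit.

Q* ≈ 390 widgets

Holding cost per unit per year at price C is H = 0.32·C.
Candidates are each tier's EOQ (if it falls in that tier) and each price-break quantity.
Tier 1 (€169.00): EOQ = 275.2 exceeds tier's upper bound 179, so this tier is dominated.
EOQ at €151.00 = 291.2 (feasible in tier 2): TC = 42,500×€151.00 + (42,500/291.2)×48.2 + (291.2/2)×0.32×€151.00 = €6,431,570.08.
EOQ at €145.80 = 296.3 < 390, so use break Q=390: TC = 42,500×€145.80 + (42,500/390.0)×48.2 + (390.0/2)×0.32×€145.80 = €6,210,850.48.
Lowest total cost is €6,210,850.48 at Q = 390.0.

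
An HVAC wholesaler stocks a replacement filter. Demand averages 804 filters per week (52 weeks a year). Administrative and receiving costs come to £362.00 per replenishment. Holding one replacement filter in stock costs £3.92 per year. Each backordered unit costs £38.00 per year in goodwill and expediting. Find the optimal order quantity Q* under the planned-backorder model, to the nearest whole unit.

Q* ≈ 2,919 filters

Annual demand D = 804 × 52 = 41,808.
With planned backorders, Q* = √(2DS/H) · √((H+B)/B).
√(2DS/H) = √(2 × 41,808 × 362 / 3.92) = 2778.791.
√((H+B)/B) = √((3.92+38)/38) = 1.0503.
Q* ≈ 2918.601.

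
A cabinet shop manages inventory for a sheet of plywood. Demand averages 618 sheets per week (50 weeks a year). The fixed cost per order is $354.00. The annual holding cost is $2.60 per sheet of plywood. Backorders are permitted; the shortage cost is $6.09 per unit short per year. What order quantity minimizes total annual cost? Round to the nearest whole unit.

Annual demand D = 618 × 50 = 30,900.
With planned backorders, Q* = √(2DS/H) · √((H+B)/B).
√(2DS/H) = √(2 × 30,900 × 354 / 2.6) = 2900.743.
√((H+B)/B) = √((2.6+6.09)/6.09) = 1.1945.
Q* ≈ 3465.057.

Q* ≈ 3,465 sheets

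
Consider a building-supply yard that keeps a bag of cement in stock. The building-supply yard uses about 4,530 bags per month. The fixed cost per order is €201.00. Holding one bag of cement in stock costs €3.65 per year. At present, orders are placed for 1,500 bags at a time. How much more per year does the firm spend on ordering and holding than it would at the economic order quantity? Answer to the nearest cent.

Extra cost ≈ €1,090.76 per year

Annual demand D = 4,530 × 12 = 54,360.
EOQ = √(2DS/H) = √(2 × 54,360 × 201 / 3.65) ≈ 2446.84.
Cost at Q* = (D/Q*)S + (Q*/2)H = √(2DSH) ≈ €8,930.98.
Cost at Q = 1,500: (54,360/1,500)×201 + (1,500/2)×3.65 = €7,284.24 + €2,737.50 = €10,021.74.
Excess = €10,021.74 − €8,930.98 = €1,090.76.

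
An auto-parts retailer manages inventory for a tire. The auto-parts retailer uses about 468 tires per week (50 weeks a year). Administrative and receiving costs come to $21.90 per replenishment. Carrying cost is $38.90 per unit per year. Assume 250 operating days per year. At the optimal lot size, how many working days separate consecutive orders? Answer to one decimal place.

T ≈ 1.7 days

Annual demand D = 468 × 50 = 23,400.
Q* = √(2DS/H) = √(2 × 23,400 × 21.9 / 38.9) ≈ 162.32.
Cycle time = Q*/D × 250 = 162.32 / 23,400 × 250 ≈ 1.734 days.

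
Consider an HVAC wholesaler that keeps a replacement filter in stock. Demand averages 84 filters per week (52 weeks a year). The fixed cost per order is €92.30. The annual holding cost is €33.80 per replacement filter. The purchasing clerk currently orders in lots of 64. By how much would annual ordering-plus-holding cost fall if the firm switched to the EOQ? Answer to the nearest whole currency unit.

Extra cost ≈ €2,161 per year

Annual demand D = 84 × 52 = 4,368.
EOQ = √(2DS/H) = √(2 × 4,368 × 92.3 / 33.8) ≈ 154.45.
Cost at Q* = (D/Q*)S + (Q*/2)H = √(2DSH) ≈ €5,220.54.
Cost at Q = 64: (4,368/64)×92.3 + (64/2)×33.8 = €6,299.47 + €1,081.60 = €7,381.07.
Excess = €7,381.07 − €5,220.54 = €2,160.53.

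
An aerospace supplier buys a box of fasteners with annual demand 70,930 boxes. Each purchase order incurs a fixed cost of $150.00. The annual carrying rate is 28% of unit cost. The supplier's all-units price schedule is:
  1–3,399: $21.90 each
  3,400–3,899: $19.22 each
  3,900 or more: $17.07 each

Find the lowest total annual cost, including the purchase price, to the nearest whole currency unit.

Holding cost per unit per year at price C is H = 0.28·C.
For each price level, check whether its EOQ is feasible; otherwise the best quantity at that price is the breakpoint.
EOQ at $21.90 = 1862.8 (feasible in tier 1): TC = 70,930×$21.90 + (70,930/1862.8)×150 + (1862.8/2)×0.28×$21.90 = $1,564,789.91.
EOQ at $19.22 = 1988.5 < 3400, so use break Q=3400: TC = 70,930×$19.22 + (70,930/3400.0)×150 + (3400.0/2)×0.28×$19.22 = $1,375,552.58.
EOQ at $17.07 = 2110.0 < 3900, so use break Q=3900: TC = 70,930×$17.07 + (70,930/3900.0)×150 + (3900.0/2)×0.28×$17.07 = $1,222,823.40.
Lowest total cost among the candidates is at Q = 3900.0.

TC* ≈ $1,222,823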